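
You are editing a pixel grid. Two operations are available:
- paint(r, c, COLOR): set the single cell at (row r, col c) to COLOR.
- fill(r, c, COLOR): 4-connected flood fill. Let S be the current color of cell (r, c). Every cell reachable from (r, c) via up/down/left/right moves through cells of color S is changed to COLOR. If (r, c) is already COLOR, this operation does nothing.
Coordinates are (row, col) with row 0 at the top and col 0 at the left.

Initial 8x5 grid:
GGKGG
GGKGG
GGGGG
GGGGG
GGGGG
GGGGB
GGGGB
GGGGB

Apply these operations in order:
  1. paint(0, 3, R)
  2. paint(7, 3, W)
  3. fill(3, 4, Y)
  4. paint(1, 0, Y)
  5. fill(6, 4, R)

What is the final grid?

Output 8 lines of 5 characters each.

Answer: YYKRY
YYKYY
YYYYY
YYYYY
YYYYY
YYYYR
YYYYR
YYYWR

Derivation:
After op 1 paint(0,3,R):
GGKRG
GGKGG
GGGGG
GGGGG
GGGGG
GGGGB
GGGGB
GGGGB
After op 2 paint(7,3,W):
GGKRG
GGKGG
GGGGG
GGGGG
GGGGG
GGGGB
GGGGB
GGGWB
After op 3 fill(3,4,Y) [33 cells changed]:
YYKRY
YYKYY
YYYYY
YYYYY
YYYYY
YYYYB
YYYYB
YYYWB
After op 4 paint(1,0,Y):
YYKRY
YYKYY
YYYYY
YYYYY
YYYYY
YYYYB
YYYYB
YYYWB
After op 5 fill(6,4,R) [3 cells changed]:
YYKRY
YYKYY
YYYYY
YYYYY
YYYYY
YYYYR
YYYYR
YYYWR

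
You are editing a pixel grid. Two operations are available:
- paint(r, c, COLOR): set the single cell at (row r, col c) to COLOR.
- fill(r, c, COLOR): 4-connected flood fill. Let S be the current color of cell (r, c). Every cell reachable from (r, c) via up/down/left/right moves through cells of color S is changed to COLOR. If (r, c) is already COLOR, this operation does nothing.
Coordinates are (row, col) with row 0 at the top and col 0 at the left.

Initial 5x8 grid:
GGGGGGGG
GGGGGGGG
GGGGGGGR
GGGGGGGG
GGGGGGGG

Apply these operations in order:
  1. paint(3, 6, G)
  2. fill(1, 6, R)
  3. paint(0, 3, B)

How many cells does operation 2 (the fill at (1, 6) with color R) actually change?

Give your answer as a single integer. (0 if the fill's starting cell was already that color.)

Answer: 39

Derivation:
After op 1 paint(3,6,G):
GGGGGGGG
GGGGGGGG
GGGGGGGR
GGGGGGGG
GGGGGGGG
After op 2 fill(1,6,R) [39 cells changed]:
RRRRRRRR
RRRRRRRR
RRRRRRRR
RRRRRRRR
RRRRRRRR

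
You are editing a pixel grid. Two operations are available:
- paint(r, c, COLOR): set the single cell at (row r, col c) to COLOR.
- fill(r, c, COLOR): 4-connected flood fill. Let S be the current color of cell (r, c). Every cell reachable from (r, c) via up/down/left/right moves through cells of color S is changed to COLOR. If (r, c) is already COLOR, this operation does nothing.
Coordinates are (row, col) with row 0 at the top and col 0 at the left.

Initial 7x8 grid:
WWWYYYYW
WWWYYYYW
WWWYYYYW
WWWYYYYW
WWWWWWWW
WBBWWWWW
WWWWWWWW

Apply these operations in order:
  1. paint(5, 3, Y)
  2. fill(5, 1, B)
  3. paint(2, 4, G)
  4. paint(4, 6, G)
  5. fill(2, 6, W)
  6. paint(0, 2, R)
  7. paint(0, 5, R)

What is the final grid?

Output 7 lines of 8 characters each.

Answer: WWRWWRWW
WWWWWWWW
WWWWGWWW
WWWWWWWW
WWWWWWGW
WBBYWWWW
WWWWWWWW

Derivation:
After op 1 paint(5,3,Y):
WWWYYYYW
WWWYYYYW
WWWYYYYW
WWWYYYYW
WWWWWWWW
WBBYWWWW
WWWWWWWW
After op 2 fill(5,1,B) [0 cells changed]:
WWWYYYYW
WWWYYYYW
WWWYYYYW
WWWYYYYW
WWWWWWWW
WBBYWWWW
WWWWWWWW
After op 3 paint(2,4,G):
WWWYYYYW
WWWYYYYW
WWWYGYYW
WWWYYYYW
WWWWWWWW
WBBYWWWW
WWWWWWWW
After op 4 paint(4,6,G):
WWWYYYYW
WWWYYYYW
WWWYGYYW
WWWYYYYW
WWWWWWGW
WBBYWWWW
WWWWWWWW
After op 5 fill(2,6,W) [15 cells changed]:
WWWWWWWW
WWWWWWWW
WWWWGWWW
WWWWWWWW
WWWWWWGW
WBBYWWWW
WWWWWWWW
After op 6 paint(0,2,R):
WWRWWWWW
WWWWWWWW
WWWWGWWW
WWWWWWWW
WWWWWWGW
WBBYWWWW
WWWWWWWW
After op 7 paint(0,5,R):
WWRWWRWW
WWWWWWWW
WWWWGWWW
WWWWWWWW
WWWWWWGW
WBBYWWWW
WWWWWWWW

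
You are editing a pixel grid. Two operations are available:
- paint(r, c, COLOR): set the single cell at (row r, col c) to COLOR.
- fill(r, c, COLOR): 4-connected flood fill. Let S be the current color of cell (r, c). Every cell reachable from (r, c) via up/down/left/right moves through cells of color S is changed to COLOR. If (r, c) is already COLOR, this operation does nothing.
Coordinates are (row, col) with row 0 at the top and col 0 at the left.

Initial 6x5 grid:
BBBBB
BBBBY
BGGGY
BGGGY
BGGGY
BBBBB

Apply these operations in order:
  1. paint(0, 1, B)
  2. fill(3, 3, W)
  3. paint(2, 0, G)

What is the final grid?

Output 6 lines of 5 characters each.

After op 1 paint(0,1,B):
BBBBB
BBBBY
BGGGY
BGGGY
BGGGY
BBBBB
After op 2 fill(3,3,W) [9 cells changed]:
BBBBB
BBBBY
BWWWY
BWWWY
BWWWY
BBBBB
After op 3 paint(2,0,G):
BBBBB
BBBBY
GWWWY
BWWWY
BWWWY
BBBBB

Answer: BBBBB
BBBBY
GWWWY
BWWWY
BWWWY
BBBBB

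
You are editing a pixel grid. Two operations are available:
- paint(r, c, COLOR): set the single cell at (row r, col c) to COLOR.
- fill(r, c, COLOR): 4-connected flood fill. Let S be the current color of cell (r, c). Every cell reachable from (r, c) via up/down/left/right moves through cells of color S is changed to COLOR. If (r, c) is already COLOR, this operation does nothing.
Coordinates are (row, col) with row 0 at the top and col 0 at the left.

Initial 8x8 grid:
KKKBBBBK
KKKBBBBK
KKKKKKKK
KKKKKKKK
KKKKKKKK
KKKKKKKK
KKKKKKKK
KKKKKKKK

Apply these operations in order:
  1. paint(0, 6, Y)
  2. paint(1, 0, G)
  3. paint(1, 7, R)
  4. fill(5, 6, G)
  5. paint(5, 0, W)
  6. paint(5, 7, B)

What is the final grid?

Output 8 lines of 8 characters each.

After op 1 paint(0,6,Y):
KKKBBBYK
KKKBBBBK
KKKKKKKK
KKKKKKKK
KKKKKKKK
KKKKKKKK
KKKKKKKK
KKKKKKKK
After op 2 paint(1,0,G):
KKKBBBYK
GKKBBBBK
KKKKKKKK
KKKKKKKK
KKKKKKKK
KKKKKKKK
KKKKKKKK
KKKKKKKK
After op 3 paint(1,7,R):
KKKBBBYK
GKKBBBBR
KKKKKKKK
KKKKKKKK
KKKKKKKK
KKKKKKKK
KKKKKKKK
KKKKKKKK
After op 4 fill(5,6,G) [53 cells changed]:
GGGBBBYK
GGGBBBBR
GGGGGGGG
GGGGGGGG
GGGGGGGG
GGGGGGGG
GGGGGGGG
GGGGGGGG
After op 5 paint(5,0,W):
GGGBBBYK
GGGBBBBR
GGGGGGGG
GGGGGGGG
GGGGGGGG
WGGGGGGG
GGGGGGGG
GGGGGGGG
After op 6 paint(5,7,B):
GGGBBBYK
GGGBBBBR
GGGGGGGG
GGGGGGGG
GGGGGGGG
WGGGGGGB
GGGGGGGG
GGGGGGGG

Answer: GGGBBBYK
GGGBBBBR
GGGGGGGG
GGGGGGGG
GGGGGGGG
WGGGGGGB
GGGGGGGG
GGGGGGGG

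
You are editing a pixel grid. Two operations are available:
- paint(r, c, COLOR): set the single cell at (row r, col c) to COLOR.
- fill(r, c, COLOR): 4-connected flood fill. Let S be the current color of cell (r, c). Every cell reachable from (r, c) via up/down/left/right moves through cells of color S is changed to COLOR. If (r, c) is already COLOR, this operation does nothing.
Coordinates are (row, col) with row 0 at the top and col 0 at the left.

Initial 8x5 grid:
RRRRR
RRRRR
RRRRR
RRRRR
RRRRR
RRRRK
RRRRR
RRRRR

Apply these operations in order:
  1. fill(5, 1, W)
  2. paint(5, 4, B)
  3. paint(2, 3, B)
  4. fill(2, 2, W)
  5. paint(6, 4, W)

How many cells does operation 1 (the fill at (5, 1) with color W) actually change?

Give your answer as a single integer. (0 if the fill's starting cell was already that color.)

Answer: 39

Derivation:
After op 1 fill(5,1,W) [39 cells changed]:
WWWWW
WWWWW
WWWWW
WWWWW
WWWWW
WWWWK
WWWWW
WWWWW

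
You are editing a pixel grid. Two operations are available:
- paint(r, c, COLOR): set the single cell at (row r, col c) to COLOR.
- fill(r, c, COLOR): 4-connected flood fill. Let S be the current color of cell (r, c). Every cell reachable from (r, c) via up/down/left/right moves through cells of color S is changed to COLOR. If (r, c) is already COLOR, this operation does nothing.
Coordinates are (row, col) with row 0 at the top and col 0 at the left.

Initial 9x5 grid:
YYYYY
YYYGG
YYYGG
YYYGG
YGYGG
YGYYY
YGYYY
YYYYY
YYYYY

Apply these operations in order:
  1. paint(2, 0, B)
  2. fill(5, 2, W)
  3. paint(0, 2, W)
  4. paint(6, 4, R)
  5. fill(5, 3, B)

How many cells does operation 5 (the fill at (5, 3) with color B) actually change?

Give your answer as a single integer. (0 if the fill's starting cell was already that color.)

Answer: 32

Derivation:
After op 1 paint(2,0,B):
YYYYY
YYYGG
BYYGG
YYYGG
YGYGG
YGYYY
YGYYY
YYYYY
YYYYY
After op 2 fill(5,2,W) [33 cells changed]:
WWWWW
WWWGG
BWWGG
WWWGG
WGWGG
WGWWW
WGWWW
WWWWW
WWWWW
After op 3 paint(0,2,W):
WWWWW
WWWGG
BWWGG
WWWGG
WGWGG
WGWWW
WGWWW
WWWWW
WWWWW
After op 4 paint(6,4,R):
WWWWW
WWWGG
BWWGG
WWWGG
WGWGG
WGWWW
WGWWR
WWWWW
WWWWW
After op 5 fill(5,3,B) [32 cells changed]:
BBBBB
BBBGG
BBBGG
BBBGG
BGBGG
BGBBB
BGBBR
BBBBB
BBBBB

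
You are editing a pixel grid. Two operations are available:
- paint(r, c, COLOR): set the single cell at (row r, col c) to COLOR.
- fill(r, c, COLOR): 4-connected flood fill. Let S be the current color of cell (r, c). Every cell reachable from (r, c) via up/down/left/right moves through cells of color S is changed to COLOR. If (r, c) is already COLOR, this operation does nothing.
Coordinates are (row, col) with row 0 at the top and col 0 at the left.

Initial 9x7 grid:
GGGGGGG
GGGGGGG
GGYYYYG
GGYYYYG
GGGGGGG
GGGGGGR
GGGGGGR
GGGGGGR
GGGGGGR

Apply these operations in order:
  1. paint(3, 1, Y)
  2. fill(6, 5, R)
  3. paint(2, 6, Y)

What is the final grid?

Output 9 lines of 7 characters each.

Answer: RRRRRRR
RRRRRRR
RRYYYYY
RYYYYYR
RRRRRRR
RRRRRRR
RRRRRRR
RRRRRRR
RRRRRRR

Derivation:
After op 1 paint(3,1,Y):
GGGGGGG
GGGGGGG
GGYYYYG
GYYYYYG
GGGGGGG
GGGGGGR
GGGGGGR
GGGGGGR
GGGGGGR
After op 2 fill(6,5,R) [50 cells changed]:
RRRRRRR
RRRRRRR
RRYYYYR
RYYYYYR
RRRRRRR
RRRRRRR
RRRRRRR
RRRRRRR
RRRRRRR
After op 3 paint(2,6,Y):
RRRRRRR
RRRRRRR
RRYYYYY
RYYYYYR
RRRRRRR
RRRRRRR
RRRRRRR
RRRRRRR
RRRRRRR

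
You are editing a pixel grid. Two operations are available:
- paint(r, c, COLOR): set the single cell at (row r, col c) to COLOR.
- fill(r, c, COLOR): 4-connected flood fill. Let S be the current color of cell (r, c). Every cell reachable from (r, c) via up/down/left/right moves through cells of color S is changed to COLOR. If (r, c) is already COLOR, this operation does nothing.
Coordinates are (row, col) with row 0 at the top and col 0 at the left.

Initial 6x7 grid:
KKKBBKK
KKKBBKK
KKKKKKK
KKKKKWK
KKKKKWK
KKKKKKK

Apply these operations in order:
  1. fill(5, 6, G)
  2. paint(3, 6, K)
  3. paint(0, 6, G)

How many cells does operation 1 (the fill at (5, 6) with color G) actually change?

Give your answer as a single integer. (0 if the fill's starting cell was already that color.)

Answer: 36

Derivation:
After op 1 fill(5,6,G) [36 cells changed]:
GGGBBGG
GGGBBGG
GGGGGGG
GGGGGWG
GGGGGWG
GGGGGGG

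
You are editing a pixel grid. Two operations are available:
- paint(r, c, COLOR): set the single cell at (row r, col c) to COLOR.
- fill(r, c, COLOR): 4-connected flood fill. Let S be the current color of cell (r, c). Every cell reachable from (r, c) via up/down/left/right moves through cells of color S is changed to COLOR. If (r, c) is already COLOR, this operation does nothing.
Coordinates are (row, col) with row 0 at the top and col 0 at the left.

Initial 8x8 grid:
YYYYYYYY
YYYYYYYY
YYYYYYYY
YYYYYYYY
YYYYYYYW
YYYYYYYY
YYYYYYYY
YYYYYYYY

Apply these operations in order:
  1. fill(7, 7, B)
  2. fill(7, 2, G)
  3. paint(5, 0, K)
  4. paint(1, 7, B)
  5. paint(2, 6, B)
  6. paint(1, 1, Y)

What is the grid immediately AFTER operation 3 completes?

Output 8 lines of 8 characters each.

After op 1 fill(7,7,B) [63 cells changed]:
BBBBBBBB
BBBBBBBB
BBBBBBBB
BBBBBBBB
BBBBBBBW
BBBBBBBB
BBBBBBBB
BBBBBBBB
After op 2 fill(7,2,G) [63 cells changed]:
GGGGGGGG
GGGGGGGG
GGGGGGGG
GGGGGGGG
GGGGGGGW
GGGGGGGG
GGGGGGGG
GGGGGGGG
After op 3 paint(5,0,K):
GGGGGGGG
GGGGGGGG
GGGGGGGG
GGGGGGGG
GGGGGGGW
KGGGGGGG
GGGGGGGG
GGGGGGGG

Answer: GGGGGGGG
GGGGGGGG
GGGGGGGG
GGGGGGGG
GGGGGGGW
KGGGGGGG
GGGGGGGG
GGGGGGGG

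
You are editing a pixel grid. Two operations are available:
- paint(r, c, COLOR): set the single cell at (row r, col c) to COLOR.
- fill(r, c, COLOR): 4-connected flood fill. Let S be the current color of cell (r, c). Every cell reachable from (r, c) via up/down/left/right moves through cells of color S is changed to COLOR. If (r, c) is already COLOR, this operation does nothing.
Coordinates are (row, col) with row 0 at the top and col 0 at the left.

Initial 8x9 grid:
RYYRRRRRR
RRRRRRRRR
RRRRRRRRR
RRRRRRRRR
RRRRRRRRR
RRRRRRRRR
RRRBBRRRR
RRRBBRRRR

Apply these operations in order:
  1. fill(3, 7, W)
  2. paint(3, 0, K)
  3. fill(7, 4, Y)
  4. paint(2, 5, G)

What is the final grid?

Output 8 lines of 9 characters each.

After op 1 fill(3,7,W) [66 cells changed]:
WYYWWWWWW
WWWWWWWWW
WWWWWWWWW
WWWWWWWWW
WWWWWWWWW
WWWWWWWWW
WWWBBWWWW
WWWBBWWWW
After op 2 paint(3,0,K):
WYYWWWWWW
WWWWWWWWW
WWWWWWWWW
KWWWWWWWW
WWWWWWWWW
WWWWWWWWW
WWWBBWWWW
WWWBBWWWW
After op 3 fill(7,4,Y) [4 cells changed]:
WYYWWWWWW
WWWWWWWWW
WWWWWWWWW
KWWWWWWWW
WWWWWWWWW
WWWWWWWWW
WWWYYWWWW
WWWYYWWWW
After op 4 paint(2,5,G):
WYYWWWWWW
WWWWWWWWW
WWWWWGWWW
KWWWWWWWW
WWWWWWWWW
WWWWWWWWW
WWWYYWWWW
WWWYYWWWW

Answer: WYYWWWWWW
WWWWWWWWW
WWWWWGWWW
KWWWWWWWW
WWWWWWWWW
WWWWWWWWW
WWWYYWWWW
WWWYYWWWW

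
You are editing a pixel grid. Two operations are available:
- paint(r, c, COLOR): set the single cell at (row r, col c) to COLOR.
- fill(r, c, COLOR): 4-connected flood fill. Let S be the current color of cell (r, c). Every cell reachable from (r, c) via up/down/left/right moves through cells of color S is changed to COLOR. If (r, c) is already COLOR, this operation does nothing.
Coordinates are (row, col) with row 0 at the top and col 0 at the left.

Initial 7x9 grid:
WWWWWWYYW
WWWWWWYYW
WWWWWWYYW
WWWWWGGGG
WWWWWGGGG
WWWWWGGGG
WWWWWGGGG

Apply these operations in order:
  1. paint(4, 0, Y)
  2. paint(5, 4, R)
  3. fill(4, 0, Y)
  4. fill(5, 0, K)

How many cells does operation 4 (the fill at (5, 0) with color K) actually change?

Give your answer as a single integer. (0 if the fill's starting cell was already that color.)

After op 1 paint(4,0,Y):
WWWWWWYYW
WWWWWWYYW
WWWWWWYYW
WWWWWGGGG
YWWWWGGGG
WWWWWGGGG
WWWWWGGGG
After op 2 paint(5,4,R):
WWWWWWYYW
WWWWWWYYW
WWWWWWYYW
WWWWWGGGG
YWWWWGGGG
WWWWRGGGG
WWWWWGGGG
After op 3 fill(4,0,Y) [0 cells changed]:
WWWWWWYYW
WWWWWWYYW
WWWWWWYYW
WWWWWGGGG
YWWWWGGGG
WWWWRGGGG
WWWWWGGGG
After op 4 fill(5,0,K) [36 cells changed]:
KKKKKKYYW
KKKKKKYYW
KKKKKKYYW
KKKKKGGGG
YKKKKGGGG
KKKKRGGGG
KKKKKGGGG

Answer: 36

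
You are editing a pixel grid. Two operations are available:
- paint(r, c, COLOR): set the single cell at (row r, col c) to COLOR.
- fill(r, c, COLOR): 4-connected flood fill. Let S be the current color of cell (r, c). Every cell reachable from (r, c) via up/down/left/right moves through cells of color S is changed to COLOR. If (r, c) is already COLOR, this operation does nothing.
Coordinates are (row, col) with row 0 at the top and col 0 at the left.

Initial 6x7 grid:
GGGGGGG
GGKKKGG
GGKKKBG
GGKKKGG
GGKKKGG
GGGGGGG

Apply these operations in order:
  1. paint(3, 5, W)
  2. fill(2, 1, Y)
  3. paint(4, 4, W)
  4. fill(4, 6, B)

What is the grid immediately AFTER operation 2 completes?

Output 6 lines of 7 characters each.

After op 1 paint(3,5,W):
GGGGGGG
GGKKKGG
GGKKKBG
GGKKKWG
GGKKKGG
GGGGGGG
After op 2 fill(2,1,Y) [28 cells changed]:
YYYYYYY
YYKKKYY
YYKKKBY
YYKKKWY
YYKKKYY
YYYYYYY

Answer: YYYYYYY
YYKKKYY
YYKKKBY
YYKKKWY
YYKKKYY
YYYYYYY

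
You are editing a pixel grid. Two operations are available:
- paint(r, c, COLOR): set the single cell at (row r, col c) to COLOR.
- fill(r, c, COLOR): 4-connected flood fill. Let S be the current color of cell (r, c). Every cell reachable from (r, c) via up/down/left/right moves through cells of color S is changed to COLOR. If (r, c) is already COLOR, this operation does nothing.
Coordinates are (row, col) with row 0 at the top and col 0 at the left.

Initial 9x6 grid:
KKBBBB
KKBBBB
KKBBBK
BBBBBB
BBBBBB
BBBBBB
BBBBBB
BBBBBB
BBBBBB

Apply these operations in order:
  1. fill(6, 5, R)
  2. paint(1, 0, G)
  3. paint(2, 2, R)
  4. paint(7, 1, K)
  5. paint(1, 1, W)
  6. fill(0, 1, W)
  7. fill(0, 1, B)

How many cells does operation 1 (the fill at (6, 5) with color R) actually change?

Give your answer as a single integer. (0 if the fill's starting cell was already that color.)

After op 1 fill(6,5,R) [47 cells changed]:
KKRRRR
KKRRRR
KKRRRK
RRRRRR
RRRRRR
RRRRRR
RRRRRR
RRRRRR
RRRRRR

Answer: 47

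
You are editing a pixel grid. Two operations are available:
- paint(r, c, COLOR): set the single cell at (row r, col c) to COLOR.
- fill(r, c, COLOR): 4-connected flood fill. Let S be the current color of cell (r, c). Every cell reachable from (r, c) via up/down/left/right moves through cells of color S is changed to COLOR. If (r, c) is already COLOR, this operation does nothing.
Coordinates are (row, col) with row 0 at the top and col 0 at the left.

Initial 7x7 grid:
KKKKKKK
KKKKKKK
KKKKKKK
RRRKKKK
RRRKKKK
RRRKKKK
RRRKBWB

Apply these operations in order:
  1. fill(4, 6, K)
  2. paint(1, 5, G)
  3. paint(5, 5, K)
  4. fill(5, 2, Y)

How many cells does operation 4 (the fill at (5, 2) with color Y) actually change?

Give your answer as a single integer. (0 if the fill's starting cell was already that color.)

After op 1 fill(4,6,K) [0 cells changed]:
KKKKKKK
KKKKKKK
KKKKKKK
RRRKKKK
RRRKKKK
RRRKKKK
RRRKBWB
After op 2 paint(1,5,G):
KKKKKKK
KKKKKGK
KKKKKKK
RRRKKKK
RRRKKKK
RRRKKKK
RRRKBWB
After op 3 paint(5,5,K):
KKKKKKK
KKKKKGK
KKKKKKK
RRRKKKK
RRRKKKK
RRRKKKK
RRRKBWB
After op 4 fill(5,2,Y) [12 cells changed]:
KKKKKKK
KKKKKGK
KKKKKKK
YYYKKKK
YYYKKKK
YYYKKKK
YYYKBWB

Answer: 12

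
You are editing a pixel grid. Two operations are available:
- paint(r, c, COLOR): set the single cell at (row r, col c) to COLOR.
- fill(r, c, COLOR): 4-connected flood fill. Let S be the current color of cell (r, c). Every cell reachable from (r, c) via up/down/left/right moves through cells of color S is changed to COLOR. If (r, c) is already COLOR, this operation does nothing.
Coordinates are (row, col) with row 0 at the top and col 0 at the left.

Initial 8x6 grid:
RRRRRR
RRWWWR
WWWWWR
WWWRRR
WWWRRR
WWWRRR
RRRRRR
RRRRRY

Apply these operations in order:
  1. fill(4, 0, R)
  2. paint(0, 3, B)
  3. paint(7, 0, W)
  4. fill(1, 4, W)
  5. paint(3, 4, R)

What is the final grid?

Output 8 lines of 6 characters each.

Answer: WWWBWW
WWWWWW
WWWWWW
WWWWRW
WWWWWW
WWWWWW
WWWWWW
WWWWWY

Derivation:
After op 1 fill(4,0,R) [17 cells changed]:
RRRRRR
RRRRRR
RRRRRR
RRRRRR
RRRRRR
RRRRRR
RRRRRR
RRRRRY
After op 2 paint(0,3,B):
RRRBRR
RRRRRR
RRRRRR
RRRRRR
RRRRRR
RRRRRR
RRRRRR
RRRRRY
After op 3 paint(7,0,W):
RRRBRR
RRRRRR
RRRRRR
RRRRRR
RRRRRR
RRRRRR
RRRRRR
WRRRRY
After op 4 fill(1,4,W) [45 cells changed]:
WWWBWW
WWWWWW
WWWWWW
WWWWWW
WWWWWW
WWWWWW
WWWWWW
WWWWWY
After op 5 paint(3,4,R):
WWWBWW
WWWWWW
WWWWWW
WWWWRW
WWWWWW
WWWWWW
WWWWWW
WWWWWY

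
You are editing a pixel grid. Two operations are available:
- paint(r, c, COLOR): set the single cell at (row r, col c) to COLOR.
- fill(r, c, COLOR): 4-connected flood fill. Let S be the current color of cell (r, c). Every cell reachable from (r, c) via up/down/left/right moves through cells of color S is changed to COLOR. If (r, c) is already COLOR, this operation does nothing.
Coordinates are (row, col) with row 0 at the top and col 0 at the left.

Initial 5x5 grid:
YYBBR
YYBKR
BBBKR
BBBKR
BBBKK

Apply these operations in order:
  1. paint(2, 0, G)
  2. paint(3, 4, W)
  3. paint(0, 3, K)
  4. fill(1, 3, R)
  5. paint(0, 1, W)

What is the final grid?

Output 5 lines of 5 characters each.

After op 1 paint(2,0,G):
YYBBR
YYBKR
GBBKR
BBBKR
BBBKK
After op 2 paint(3,4,W):
YYBBR
YYBKR
GBBKR
BBBKW
BBBKK
After op 3 paint(0,3,K):
YYBKR
YYBKR
GBBKR
BBBKW
BBBKK
After op 4 fill(1,3,R) [6 cells changed]:
YYBRR
YYBRR
GBBRR
BBBRW
BBBRR
After op 5 paint(0,1,W):
YWBRR
YYBRR
GBBRR
BBBRW
BBBRR

Answer: YWBRR
YYBRR
GBBRR
BBBRW
BBBRR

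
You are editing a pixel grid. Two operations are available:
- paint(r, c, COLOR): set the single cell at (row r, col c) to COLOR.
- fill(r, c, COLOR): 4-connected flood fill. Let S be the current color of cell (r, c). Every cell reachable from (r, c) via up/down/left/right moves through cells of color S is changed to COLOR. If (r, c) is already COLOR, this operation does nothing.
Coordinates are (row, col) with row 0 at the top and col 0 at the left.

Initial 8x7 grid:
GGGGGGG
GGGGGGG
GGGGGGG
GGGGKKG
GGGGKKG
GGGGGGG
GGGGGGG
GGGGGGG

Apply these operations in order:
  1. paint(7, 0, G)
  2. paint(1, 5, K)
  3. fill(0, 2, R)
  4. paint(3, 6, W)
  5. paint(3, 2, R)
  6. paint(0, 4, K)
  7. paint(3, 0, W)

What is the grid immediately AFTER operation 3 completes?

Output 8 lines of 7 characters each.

Answer: RRRRRRR
RRRRRKR
RRRRRRR
RRRRKKR
RRRRKKR
RRRRRRR
RRRRRRR
RRRRRRR

Derivation:
After op 1 paint(7,0,G):
GGGGGGG
GGGGGGG
GGGGGGG
GGGGKKG
GGGGKKG
GGGGGGG
GGGGGGG
GGGGGGG
After op 2 paint(1,5,K):
GGGGGGG
GGGGGKG
GGGGGGG
GGGGKKG
GGGGKKG
GGGGGGG
GGGGGGG
GGGGGGG
After op 3 fill(0,2,R) [51 cells changed]:
RRRRRRR
RRRRRKR
RRRRRRR
RRRRKKR
RRRRKKR
RRRRRRR
RRRRRRR
RRRRRRR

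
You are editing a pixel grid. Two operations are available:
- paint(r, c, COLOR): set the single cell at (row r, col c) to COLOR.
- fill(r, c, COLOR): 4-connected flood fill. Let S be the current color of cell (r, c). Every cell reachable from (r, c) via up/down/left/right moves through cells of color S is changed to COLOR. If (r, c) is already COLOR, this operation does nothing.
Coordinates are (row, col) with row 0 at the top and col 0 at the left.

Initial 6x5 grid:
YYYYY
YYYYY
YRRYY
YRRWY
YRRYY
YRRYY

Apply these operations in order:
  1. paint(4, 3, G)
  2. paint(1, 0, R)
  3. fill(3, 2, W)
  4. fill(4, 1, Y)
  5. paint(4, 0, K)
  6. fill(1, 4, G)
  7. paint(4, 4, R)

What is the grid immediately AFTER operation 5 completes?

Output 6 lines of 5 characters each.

Answer: YYYYY
RYYYY
YYYYY
YYYYY
KYYGY
YYYYY

Derivation:
After op 1 paint(4,3,G):
YYYYY
YYYYY
YRRYY
YRRWY
YRRGY
YRRYY
After op 2 paint(1,0,R):
YYYYY
RYYYY
YRRYY
YRRWY
YRRGY
YRRYY
After op 3 fill(3,2,W) [8 cells changed]:
YYYYY
RYYYY
YWWYY
YWWWY
YWWGY
YWWYY
After op 4 fill(4,1,Y) [9 cells changed]:
YYYYY
RYYYY
YYYYY
YYYYY
YYYGY
YYYYY
After op 5 paint(4,0,K):
YYYYY
RYYYY
YYYYY
YYYYY
KYYGY
YYYYY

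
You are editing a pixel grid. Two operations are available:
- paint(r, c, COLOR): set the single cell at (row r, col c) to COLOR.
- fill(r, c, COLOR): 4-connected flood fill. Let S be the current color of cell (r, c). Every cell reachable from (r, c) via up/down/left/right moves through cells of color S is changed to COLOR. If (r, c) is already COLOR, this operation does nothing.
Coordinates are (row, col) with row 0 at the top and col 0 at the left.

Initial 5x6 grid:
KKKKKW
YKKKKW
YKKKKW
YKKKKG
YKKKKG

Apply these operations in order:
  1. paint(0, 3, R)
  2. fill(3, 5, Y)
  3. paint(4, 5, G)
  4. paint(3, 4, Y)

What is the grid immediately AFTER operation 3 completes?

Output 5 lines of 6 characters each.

After op 1 paint(0,3,R):
KKKRKW
YKKKKW
YKKKKW
YKKKKG
YKKKKG
After op 2 fill(3,5,Y) [2 cells changed]:
KKKRKW
YKKKKW
YKKKKW
YKKKKY
YKKKKY
After op 3 paint(4,5,G):
KKKRKW
YKKKKW
YKKKKW
YKKKKY
YKKKKG

Answer: KKKRKW
YKKKKW
YKKKKW
YKKKKY
YKKKKG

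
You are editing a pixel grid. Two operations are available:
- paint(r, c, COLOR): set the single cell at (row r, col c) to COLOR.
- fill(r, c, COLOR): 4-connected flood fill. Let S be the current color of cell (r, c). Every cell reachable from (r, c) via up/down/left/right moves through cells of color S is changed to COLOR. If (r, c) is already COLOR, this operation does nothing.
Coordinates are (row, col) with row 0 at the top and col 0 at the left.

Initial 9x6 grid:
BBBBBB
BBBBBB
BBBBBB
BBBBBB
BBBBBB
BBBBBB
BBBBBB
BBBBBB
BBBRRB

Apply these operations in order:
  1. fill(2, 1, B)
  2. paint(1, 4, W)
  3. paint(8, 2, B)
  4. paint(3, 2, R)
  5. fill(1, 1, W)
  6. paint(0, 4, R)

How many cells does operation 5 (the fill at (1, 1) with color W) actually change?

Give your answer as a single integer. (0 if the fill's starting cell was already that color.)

After op 1 fill(2,1,B) [0 cells changed]:
BBBBBB
BBBBBB
BBBBBB
BBBBBB
BBBBBB
BBBBBB
BBBBBB
BBBBBB
BBBRRB
After op 2 paint(1,4,W):
BBBBBB
BBBBWB
BBBBBB
BBBBBB
BBBBBB
BBBBBB
BBBBBB
BBBBBB
BBBRRB
After op 3 paint(8,2,B):
BBBBBB
BBBBWB
BBBBBB
BBBBBB
BBBBBB
BBBBBB
BBBBBB
BBBBBB
BBBRRB
After op 4 paint(3,2,R):
BBBBBB
BBBBWB
BBBBBB
BBRBBB
BBBBBB
BBBBBB
BBBBBB
BBBBBB
BBBRRB
After op 5 fill(1,1,W) [50 cells changed]:
WWWWWW
WWWWWW
WWWWWW
WWRWWW
WWWWWW
WWWWWW
WWWWWW
WWWWWW
WWWRRW

Answer: 50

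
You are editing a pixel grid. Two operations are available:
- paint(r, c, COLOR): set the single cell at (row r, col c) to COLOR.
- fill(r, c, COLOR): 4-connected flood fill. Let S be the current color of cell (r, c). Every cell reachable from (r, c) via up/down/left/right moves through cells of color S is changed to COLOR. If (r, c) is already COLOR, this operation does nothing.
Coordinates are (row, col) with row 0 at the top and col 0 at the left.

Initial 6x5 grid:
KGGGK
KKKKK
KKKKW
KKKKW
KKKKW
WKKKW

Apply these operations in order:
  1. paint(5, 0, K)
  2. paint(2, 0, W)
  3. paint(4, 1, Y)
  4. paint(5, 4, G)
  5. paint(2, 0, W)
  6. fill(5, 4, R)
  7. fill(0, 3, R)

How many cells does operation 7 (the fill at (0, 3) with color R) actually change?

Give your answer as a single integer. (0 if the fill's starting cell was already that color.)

Answer: 3

Derivation:
After op 1 paint(5,0,K):
KGGGK
KKKKK
KKKKW
KKKKW
KKKKW
KKKKW
After op 2 paint(2,0,W):
KGGGK
KKKKK
WKKKW
KKKKW
KKKKW
KKKKW
After op 3 paint(4,1,Y):
KGGGK
KKKKK
WKKKW
KKKKW
KYKKW
KKKKW
After op 4 paint(5,4,G):
KGGGK
KKKKK
WKKKW
KKKKW
KYKKW
KKKKG
After op 5 paint(2,0,W):
KGGGK
KKKKK
WKKKW
KKKKW
KYKKW
KKKKG
After op 6 fill(5,4,R) [1 cells changed]:
KGGGK
KKKKK
WKKKW
KKKKW
KYKKW
KKKKR
After op 7 fill(0,3,R) [3 cells changed]:
KRRRK
KKKKK
WKKKW
KKKKW
KYKKW
KKKKR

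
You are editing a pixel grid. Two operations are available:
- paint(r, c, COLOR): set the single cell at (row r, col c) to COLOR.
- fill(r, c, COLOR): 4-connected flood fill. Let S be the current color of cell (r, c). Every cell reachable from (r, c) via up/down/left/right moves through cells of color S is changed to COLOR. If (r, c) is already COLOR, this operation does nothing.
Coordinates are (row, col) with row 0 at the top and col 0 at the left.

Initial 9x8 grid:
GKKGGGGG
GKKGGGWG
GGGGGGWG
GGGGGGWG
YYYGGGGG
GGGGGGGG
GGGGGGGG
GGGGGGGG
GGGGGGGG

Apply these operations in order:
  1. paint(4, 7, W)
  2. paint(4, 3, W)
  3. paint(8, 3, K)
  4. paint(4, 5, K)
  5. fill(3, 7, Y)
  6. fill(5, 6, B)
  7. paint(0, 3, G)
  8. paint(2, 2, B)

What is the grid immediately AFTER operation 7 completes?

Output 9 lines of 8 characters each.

After op 1 paint(4,7,W):
GKKGGGGG
GKKGGGWG
GGGGGGWG
GGGGGGWG
YYYGGGGW
GGGGGGGG
GGGGGGGG
GGGGGGGG
GGGGGGGG
After op 2 paint(4,3,W):
GKKGGGGG
GKKGGGWG
GGGGGGWG
GGGGGGWG
YYYWGGGW
GGGGGGGG
GGGGGGGG
GGGGGGGG
GGGGGGGG
After op 3 paint(8,3,K):
GKKGGGGG
GKKGGGWG
GGGGGGWG
GGGGGGWG
YYYWGGGW
GGGGGGGG
GGGGGGGG
GGGGGGGG
GGGKGGGG
After op 4 paint(4,5,K):
GKKGGGGG
GKKGGGWG
GGGGGGWG
GGGGGGWG
YYYWGKGW
GGGGGGGG
GGGGGGGG
GGGGGGGG
GGGKGGGG
After op 5 fill(3,7,Y) [58 cells changed]:
YKKYYYYY
YKKYYYWY
YYYYYYWY
YYYYYYWY
YYYWYKYW
YYYYYYYY
YYYYYYYY
YYYYYYYY
YYYKYYYY
After op 6 fill(5,6,B) [61 cells changed]:
BKKBBBBB
BKKBBBWB
BBBBBBWB
BBBBBBWB
BBBWBKBW
BBBBBBBB
BBBBBBBB
BBBBBBBB
BBBKBBBB
After op 7 paint(0,3,G):
BKKGBBBB
BKKBBBWB
BBBBBBWB
BBBBBBWB
BBBWBKBW
BBBBBBBB
BBBBBBBB
BBBBBBBB
BBBKBBBB

Answer: BKKGBBBB
BKKBBBWB
BBBBBBWB
BBBBBBWB
BBBWBKBW
BBBBBBBB
BBBBBBBB
BBBBBBBB
BBBKBBBB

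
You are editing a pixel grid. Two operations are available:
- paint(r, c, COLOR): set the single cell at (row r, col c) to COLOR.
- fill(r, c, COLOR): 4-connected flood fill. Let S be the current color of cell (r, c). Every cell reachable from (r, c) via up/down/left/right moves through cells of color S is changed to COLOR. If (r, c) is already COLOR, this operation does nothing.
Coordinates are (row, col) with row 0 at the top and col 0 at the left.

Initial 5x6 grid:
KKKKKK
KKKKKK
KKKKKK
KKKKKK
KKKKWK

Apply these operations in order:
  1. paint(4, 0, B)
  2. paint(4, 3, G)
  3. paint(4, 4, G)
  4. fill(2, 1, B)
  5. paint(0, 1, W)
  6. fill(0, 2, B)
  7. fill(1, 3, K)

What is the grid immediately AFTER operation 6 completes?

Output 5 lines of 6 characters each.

After op 1 paint(4,0,B):
KKKKKK
KKKKKK
KKKKKK
KKKKKK
BKKKWK
After op 2 paint(4,3,G):
KKKKKK
KKKKKK
KKKKKK
KKKKKK
BKKGWK
After op 3 paint(4,4,G):
KKKKKK
KKKKKK
KKKKKK
KKKKKK
BKKGGK
After op 4 fill(2,1,B) [27 cells changed]:
BBBBBB
BBBBBB
BBBBBB
BBBBBB
BBBGGB
After op 5 paint(0,1,W):
BWBBBB
BBBBBB
BBBBBB
BBBBBB
BBBGGB
After op 6 fill(0,2,B) [0 cells changed]:
BWBBBB
BBBBBB
BBBBBB
BBBBBB
BBBGGB

Answer: BWBBBB
BBBBBB
BBBBBB
BBBBBB
BBBGGB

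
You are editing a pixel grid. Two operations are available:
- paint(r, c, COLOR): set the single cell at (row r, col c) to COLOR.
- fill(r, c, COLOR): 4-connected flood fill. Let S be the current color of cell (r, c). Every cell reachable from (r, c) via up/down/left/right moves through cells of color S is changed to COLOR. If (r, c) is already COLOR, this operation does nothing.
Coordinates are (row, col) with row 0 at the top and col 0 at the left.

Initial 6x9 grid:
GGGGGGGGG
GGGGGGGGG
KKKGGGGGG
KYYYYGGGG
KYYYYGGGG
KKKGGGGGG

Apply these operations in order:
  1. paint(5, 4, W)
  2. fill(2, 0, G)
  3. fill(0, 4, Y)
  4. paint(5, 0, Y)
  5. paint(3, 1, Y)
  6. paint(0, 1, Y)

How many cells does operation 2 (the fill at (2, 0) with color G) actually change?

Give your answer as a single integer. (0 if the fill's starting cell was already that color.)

After op 1 paint(5,4,W):
GGGGGGGGG
GGGGGGGGG
KKKGGGGGG
KYYYYGGGG
KYYYYGGGG
KKKGWGGGG
After op 2 fill(2,0,G) [8 cells changed]:
GGGGGGGGG
GGGGGGGGG
GGGGGGGGG
GYYYYGGGG
GYYYYGGGG
GGGGWGGGG

Answer: 8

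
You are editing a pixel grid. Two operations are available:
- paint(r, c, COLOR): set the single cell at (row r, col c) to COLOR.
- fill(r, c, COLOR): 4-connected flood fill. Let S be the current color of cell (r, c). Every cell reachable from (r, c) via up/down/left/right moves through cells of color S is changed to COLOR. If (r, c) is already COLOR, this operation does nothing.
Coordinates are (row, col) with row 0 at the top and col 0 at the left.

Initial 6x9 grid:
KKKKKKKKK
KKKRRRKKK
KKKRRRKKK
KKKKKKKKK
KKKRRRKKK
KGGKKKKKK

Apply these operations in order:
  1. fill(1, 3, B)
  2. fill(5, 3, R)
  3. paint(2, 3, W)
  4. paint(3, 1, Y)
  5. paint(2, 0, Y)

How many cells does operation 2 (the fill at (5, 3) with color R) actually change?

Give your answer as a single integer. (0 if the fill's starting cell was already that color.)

After op 1 fill(1,3,B) [6 cells changed]:
KKKKKKKKK
KKKBBBKKK
KKKBBBKKK
KKKKKKKKK
KKKRRRKKK
KGGKKKKKK
After op 2 fill(5,3,R) [43 cells changed]:
RRRRRRRRR
RRRBBBRRR
RRRBBBRRR
RRRRRRRRR
RRRRRRRRR
RGGRRRRRR

Answer: 43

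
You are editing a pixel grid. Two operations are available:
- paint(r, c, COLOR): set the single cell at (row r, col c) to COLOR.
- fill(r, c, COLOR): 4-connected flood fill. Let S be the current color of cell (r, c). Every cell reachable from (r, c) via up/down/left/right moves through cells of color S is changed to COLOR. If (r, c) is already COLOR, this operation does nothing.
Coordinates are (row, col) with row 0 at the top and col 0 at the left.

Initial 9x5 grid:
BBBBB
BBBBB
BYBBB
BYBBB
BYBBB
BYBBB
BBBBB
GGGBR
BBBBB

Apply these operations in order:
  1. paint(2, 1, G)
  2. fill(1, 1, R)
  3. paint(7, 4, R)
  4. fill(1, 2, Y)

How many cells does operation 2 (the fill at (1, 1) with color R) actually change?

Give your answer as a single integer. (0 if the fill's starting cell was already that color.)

Answer: 37

Derivation:
After op 1 paint(2,1,G):
BBBBB
BBBBB
BGBBB
BYBBB
BYBBB
BYBBB
BBBBB
GGGBR
BBBBB
After op 2 fill(1,1,R) [37 cells changed]:
RRRRR
RRRRR
RGRRR
RYRRR
RYRRR
RYRRR
RRRRR
GGGRR
RRRRR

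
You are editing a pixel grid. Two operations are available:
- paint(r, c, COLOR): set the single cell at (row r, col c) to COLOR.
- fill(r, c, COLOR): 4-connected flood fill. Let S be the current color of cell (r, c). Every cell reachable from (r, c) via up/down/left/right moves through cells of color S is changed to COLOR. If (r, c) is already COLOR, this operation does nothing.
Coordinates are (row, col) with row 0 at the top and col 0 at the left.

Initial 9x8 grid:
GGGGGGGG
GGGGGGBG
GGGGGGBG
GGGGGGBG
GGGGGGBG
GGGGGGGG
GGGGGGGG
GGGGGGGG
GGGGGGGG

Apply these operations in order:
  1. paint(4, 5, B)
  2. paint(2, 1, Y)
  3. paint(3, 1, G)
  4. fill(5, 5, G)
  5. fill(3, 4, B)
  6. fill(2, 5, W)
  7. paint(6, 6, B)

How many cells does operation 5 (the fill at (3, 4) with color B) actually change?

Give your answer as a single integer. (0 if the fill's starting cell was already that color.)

Answer: 66

Derivation:
After op 1 paint(4,5,B):
GGGGGGGG
GGGGGGBG
GGGGGGBG
GGGGGGBG
GGGGGBBG
GGGGGGGG
GGGGGGGG
GGGGGGGG
GGGGGGGG
After op 2 paint(2,1,Y):
GGGGGGGG
GGGGGGBG
GYGGGGBG
GGGGGGBG
GGGGGBBG
GGGGGGGG
GGGGGGGG
GGGGGGGG
GGGGGGGG
After op 3 paint(3,1,G):
GGGGGGGG
GGGGGGBG
GYGGGGBG
GGGGGGBG
GGGGGBBG
GGGGGGGG
GGGGGGGG
GGGGGGGG
GGGGGGGG
After op 4 fill(5,5,G) [0 cells changed]:
GGGGGGGG
GGGGGGBG
GYGGGGBG
GGGGGGBG
GGGGGBBG
GGGGGGGG
GGGGGGGG
GGGGGGGG
GGGGGGGG
After op 5 fill(3,4,B) [66 cells changed]:
BBBBBBBB
BBBBBBBB
BYBBBBBB
BBBBBBBB
BBBBBBBB
BBBBBBBB
BBBBBBBB
BBBBBBBB
BBBBBBBB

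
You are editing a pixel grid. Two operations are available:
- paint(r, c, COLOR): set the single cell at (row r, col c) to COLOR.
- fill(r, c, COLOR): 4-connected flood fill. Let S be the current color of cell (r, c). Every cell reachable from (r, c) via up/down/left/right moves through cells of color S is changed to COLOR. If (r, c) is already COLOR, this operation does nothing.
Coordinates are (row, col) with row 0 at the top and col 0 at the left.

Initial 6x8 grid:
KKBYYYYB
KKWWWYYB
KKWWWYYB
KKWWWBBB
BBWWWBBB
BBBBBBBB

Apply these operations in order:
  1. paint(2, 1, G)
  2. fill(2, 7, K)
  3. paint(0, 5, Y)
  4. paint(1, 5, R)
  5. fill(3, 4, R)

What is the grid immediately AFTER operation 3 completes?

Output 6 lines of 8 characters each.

Answer: KKBYYYYK
KKWWWYYK
KGWWWYYK
KKWWWKKK
KKWWWKKK
KKKKKKKK

Derivation:
After op 1 paint(2,1,G):
KKBYYYYB
KKWWWYYB
KGWWWYYB
KKWWWBBB
BBWWWBBB
BBBBBBBB
After op 2 fill(2,7,K) [19 cells changed]:
KKBYYYYK
KKWWWYYK
KGWWWYYK
KKWWWKKK
KKWWWKKK
KKKKKKKK
After op 3 paint(0,5,Y):
KKBYYYYK
KKWWWYYK
KGWWWYYK
KKWWWKKK
KKWWWKKK
KKKKKKKK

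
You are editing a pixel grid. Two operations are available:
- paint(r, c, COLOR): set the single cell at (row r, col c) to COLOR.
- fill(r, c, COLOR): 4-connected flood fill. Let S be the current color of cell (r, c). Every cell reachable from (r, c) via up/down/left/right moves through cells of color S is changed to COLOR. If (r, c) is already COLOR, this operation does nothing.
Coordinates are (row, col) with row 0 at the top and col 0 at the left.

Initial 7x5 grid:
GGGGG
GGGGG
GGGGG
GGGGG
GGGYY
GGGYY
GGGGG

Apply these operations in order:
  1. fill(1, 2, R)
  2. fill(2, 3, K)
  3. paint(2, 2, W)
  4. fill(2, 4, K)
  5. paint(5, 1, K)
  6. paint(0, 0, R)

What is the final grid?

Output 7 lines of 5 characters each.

After op 1 fill(1,2,R) [31 cells changed]:
RRRRR
RRRRR
RRRRR
RRRRR
RRRYY
RRRYY
RRRRR
After op 2 fill(2,3,K) [31 cells changed]:
KKKKK
KKKKK
KKKKK
KKKKK
KKKYY
KKKYY
KKKKK
After op 3 paint(2,2,W):
KKKKK
KKKKK
KKWKK
KKKKK
KKKYY
KKKYY
KKKKK
After op 4 fill(2,4,K) [0 cells changed]:
KKKKK
KKKKK
KKWKK
KKKKK
KKKYY
KKKYY
KKKKK
After op 5 paint(5,1,K):
KKKKK
KKKKK
KKWKK
KKKKK
KKKYY
KKKYY
KKKKK
After op 6 paint(0,0,R):
RKKKK
KKKKK
KKWKK
KKKKK
KKKYY
KKKYY
KKKKK

Answer: RKKKK
KKKKK
KKWKK
KKKKK
KKKYY
KKKYY
KKKKK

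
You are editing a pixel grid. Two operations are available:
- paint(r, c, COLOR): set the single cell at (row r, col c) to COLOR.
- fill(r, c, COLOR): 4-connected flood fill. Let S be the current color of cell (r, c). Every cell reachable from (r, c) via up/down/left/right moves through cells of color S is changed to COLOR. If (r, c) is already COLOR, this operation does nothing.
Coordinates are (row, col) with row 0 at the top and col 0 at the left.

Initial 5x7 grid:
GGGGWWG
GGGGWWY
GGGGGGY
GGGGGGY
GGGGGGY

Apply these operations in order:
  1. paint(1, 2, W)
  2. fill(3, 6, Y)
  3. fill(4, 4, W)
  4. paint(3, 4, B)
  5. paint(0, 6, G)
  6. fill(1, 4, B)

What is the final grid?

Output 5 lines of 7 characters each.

After op 1 paint(1,2,W):
GGGGWWG
GGWGWWY
GGGGGGY
GGGGGGY
GGGGGGY
After op 2 fill(3,6,Y) [0 cells changed]:
GGGGWWG
GGWGWWY
GGGGGGY
GGGGGGY
GGGGGGY
After op 3 fill(4,4,W) [25 cells changed]:
WWWWWWG
WWWWWWY
WWWWWWY
WWWWWWY
WWWWWWY
After op 4 paint(3,4,B):
WWWWWWG
WWWWWWY
WWWWWWY
WWWWBWY
WWWWWWY
After op 5 paint(0,6,G):
WWWWWWG
WWWWWWY
WWWWWWY
WWWWBWY
WWWWWWY
After op 6 fill(1,4,B) [29 cells changed]:
BBBBBBG
BBBBBBY
BBBBBBY
BBBBBBY
BBBBBBY

Answer: BBBBBBG
BBBBBBY
BBBBBBY
BBBBBBY
BBBBBBY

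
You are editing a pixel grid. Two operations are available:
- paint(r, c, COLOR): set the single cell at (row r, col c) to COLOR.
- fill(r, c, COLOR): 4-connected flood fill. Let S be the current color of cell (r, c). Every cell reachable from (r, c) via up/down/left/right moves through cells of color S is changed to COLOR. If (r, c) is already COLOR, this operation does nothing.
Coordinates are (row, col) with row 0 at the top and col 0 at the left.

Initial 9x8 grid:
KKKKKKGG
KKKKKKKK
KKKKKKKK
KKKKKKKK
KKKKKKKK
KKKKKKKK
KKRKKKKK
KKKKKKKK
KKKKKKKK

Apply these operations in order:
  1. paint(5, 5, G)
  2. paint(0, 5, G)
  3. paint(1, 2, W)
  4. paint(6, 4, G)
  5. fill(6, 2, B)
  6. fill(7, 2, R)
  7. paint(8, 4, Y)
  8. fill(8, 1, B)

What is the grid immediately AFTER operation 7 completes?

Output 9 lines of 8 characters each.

After op 1 paint(5,5,G):
KKKKKKGG
KKKKKKKK
KKKKKKKK
KKKKKKKK
KKKKKKKK
KKKKKGKK
KKRKKKKK
KKKKKKKK
KKKKKKKK
After op 2 paint(0,5,G):
KKKKKGGG
KKKKKKKK
KKKKKKKK
KKKKKKKK
KKKKKKKK
KKKKKGKK
KKRKKKKK
KKKKKKKK
KKKKKKKK
After op 3 paint(1,2,W):
KKKKKGGG
KKWKKKKK
KKKKKKKK
KKKKKKKK
KKKKKKKK
KKKKKGKK
KKRKKKKK
KKKKKKKK
KKKKKKKK
After op 4 paint(6,4,G):
KKKKKGGG
KKWKKKKK
KKKKKKKK
KKKKKKKK
KKKKKKKK
KKKKKGKK
KKRKGKKK
KKKKKKKK
KKKKKKKK
After op 5 fill(6,2,B) [1 cells changed]:
KKKKKGGG
KKWKKKKK
KKKKKKKK
KKKKKKKK
KKKKKKKK
KKKKKGKK
KKBKGKKK
KKKKKKKK
KKKKKKKK
After op 6 fill(7,2,R) [65 cells changed]:
RRRRRGGG
RRWRRRRR
RRRRRRRR
RRRRRRRR
RRRRRRRR
RRRRRGRR
RRBRGRRR
RRRRRRRR
RRRRRRRR
After op 7 paint(8,4,Y):
RRRRRGGG
RRWRRRRR
RRRRRRRR
RRRRRRRR
RRRRRRRR
RRRRRGRR
RRBRGRRR
RRRRRRRR
RRRRYRRR

Answer: RRRRRGGG
RRWRRRRR
RRRRRRRR
RRRRRRRR
RRRRRRRR
RRRRRGRR
RRBRGRRR
RRRRRRRR
RRRRYRRR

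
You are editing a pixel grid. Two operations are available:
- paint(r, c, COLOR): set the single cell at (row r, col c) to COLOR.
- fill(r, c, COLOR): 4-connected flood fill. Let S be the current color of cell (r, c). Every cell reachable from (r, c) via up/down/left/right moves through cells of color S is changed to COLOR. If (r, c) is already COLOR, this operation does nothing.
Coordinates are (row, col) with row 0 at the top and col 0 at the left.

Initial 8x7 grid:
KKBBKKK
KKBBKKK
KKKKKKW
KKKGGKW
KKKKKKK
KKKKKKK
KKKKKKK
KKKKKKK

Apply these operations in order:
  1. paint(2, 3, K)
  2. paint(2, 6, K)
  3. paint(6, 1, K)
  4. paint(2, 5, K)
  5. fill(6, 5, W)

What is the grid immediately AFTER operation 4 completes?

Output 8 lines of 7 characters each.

After op 1 paint(2,3,K):
KKBBKKK
KKBBKKK
KKKKKKW
KKKGGKW
KKKKKKK
KKKKKKK
KKKKKKK
KKKKKKK
After op 2 paint(2,6,K):
KKBBKKK
KKBBKKK
KKKKKKK
KKKGGKW
KKKKKKK
KKKKKKK
KKKKKKK
KKKKKKK
After op 3 paint(6,1,K):
KKBBKKK
KKBBKKK
KKKKKKK
KKKGGKW
KKKKKKK
KKKKKKK
KKKKKKK
KKKKKKK
After op 4 paint(2,5,K):
KKBBKKK
KKBBKKK
KKKKKKK
KKKGGKW
KKKKKKK
KKKKKKK
KKKKKKK
KKKKKKK

Answer: KKBBKKK
KKBBKKK
KKKKKKK
KKKGGKW
KKKKKKK
KKKKKKK
KKKKKKK
KKKKKKK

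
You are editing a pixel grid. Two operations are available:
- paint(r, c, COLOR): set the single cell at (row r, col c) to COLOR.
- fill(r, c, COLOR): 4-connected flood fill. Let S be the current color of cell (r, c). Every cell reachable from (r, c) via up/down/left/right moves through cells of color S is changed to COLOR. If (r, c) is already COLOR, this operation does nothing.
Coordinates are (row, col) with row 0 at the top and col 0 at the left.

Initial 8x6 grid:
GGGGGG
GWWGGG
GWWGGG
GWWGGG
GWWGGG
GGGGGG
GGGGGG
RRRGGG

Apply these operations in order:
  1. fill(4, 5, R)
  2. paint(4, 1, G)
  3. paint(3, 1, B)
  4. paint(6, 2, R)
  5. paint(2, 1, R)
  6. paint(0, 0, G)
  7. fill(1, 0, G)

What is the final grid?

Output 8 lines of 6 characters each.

Answer: GGGGGG
GWWGGG
GGWGGG
GBWGGG
GGWGGG
GGGGGG
GGGGGG
GGGGGG

Derivation:
After op 1 fill(4,5,R) [37 cells changed]:
RRRRRR
RWWRRR
RWWRRR
RWWRRR
RWWRRR
RRRRRR
RRRRRR
RRRRRR
After op 2 paint(4,1,G):
RRRRRR
RWWRRR
RWWRRR
RWWRRR
RGWRRR
RRRRRR
RRRRRR
RRRRRR
After op 3 paint(3,1,B):
RRRRRR
RWWRRR
RWWRRR
RBWRRR
RGWRRR
RRRRRR
RRRRRR
RRRRRR
After op 4 paint(6,2,R):
RRRRRR
RWWRRR
RWWRRR
RBWRRR
RGWRRR
RRRRRR
RRRRRR
RRRRRR
After op 5 paint(2,1,R):
RRRRRR
RWWRRR
RRWRRR
RBWRRR
RGWRRR
RRRRRR
RRRRRR
RRRRRR
After op 6 paint(0,0,G):
GRRRRR
RWWRRR
RRWRRR
RBWRRR
RGWRRR
RRRRRR
RRRRRR
RRRRRR
After op 7 fill(1,0,G) [40 cells changed]:
GGGGGG
GWWGGG
GGWGGG
GBWGGG
GGWGGG
GGGGGG
GGGGGG
GGGGGG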